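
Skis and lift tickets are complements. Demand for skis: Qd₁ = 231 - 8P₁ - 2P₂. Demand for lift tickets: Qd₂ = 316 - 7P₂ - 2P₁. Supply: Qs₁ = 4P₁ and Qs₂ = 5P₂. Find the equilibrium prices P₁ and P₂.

Market 1: 231 - 8P₁ - 2P₂ = 4P₁ → 12P₁ + 2P₂ = 231.
Market 2: 12P₂ + 2P₁ = 316.
Eliminating P₂: 12×(1) − 2×(2) gives 140P₁ = 2140, so P₁ = 107/7.
Back-substitute into (2): P₂ = (316 − 2×107/7) / 12 = 333/14.

P₁ = 107/7, P₂ = 333/14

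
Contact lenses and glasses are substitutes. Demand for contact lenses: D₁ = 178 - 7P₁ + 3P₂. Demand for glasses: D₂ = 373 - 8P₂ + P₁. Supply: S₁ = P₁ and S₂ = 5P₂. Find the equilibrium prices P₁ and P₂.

P₁ = 3433/101, P₂ = 3162/101

Market 1: 178 - 7P₁ + 3P₂ = P₁ → 8P₁ - 3P₂ = 178.
Market 2: 13P₂ - P₁ = 373.
Eliminating P₂: 13×(1) + 3×(2) gives 101P₁ = 3433, so P₁ = 3433/101.
Back-substitute into (2): P₂ = (373 + 1×3433/101) / 13 = 3162/101.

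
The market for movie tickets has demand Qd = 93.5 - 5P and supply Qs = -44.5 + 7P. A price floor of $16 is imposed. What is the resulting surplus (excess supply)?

Surplus = 54

Equilibrium price would be P* = 11.5, so the floor at 16 binds.
At P = 16: Qd = 13.5, Qs = 67.5.
Surplus = 67.5 − 13.5 = 54.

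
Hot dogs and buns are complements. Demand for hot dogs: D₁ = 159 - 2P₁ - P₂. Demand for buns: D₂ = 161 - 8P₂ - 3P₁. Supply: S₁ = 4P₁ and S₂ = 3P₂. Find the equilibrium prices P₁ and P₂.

Market 1: 159 - 2P₁ - P₂ = 4P₁ → 6P₁ + P₂ = 159.
Market 2: 11P₂ + 3P₁ = 161.
Eliminating P₂: 11×(1) − 1×(2) gives 63P₁ = 1588, so P₁ = 1588/63.
Back-substitute into (2): P₂ = (161 − 3×1588/63) / 11 = 163/21.

P₁ = 1588/63, P₂ = 163/21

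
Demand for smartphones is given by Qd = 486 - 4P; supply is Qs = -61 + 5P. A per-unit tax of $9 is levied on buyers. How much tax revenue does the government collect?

Pre-tax equilibrium: P* = 547/9, Q* = 2186/9.
Tax on buyers shifts demand to Qd = 486 − 4(P + 9) = 450 - 4P.
450 - 4P = -61 + 5P gives seller price Ps = 511/9; buyers pay Pb = 511/9 + 9 = 592/9.
New quantity: Q = 486 − 4(592/9) = 2006/9.
Revenue = 9 × 2006/9 = 2006.

Tax revenue = 2006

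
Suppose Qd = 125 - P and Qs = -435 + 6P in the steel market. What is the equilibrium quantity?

Q* = 45

Set Qd = Qs: 125 - P = -435 + 6P.
560 = 7P, so P* = 80.
Q* = 125 − 1(80) = 45.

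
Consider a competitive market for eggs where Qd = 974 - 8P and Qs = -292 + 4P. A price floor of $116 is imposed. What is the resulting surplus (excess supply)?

Surplus = 126

Equilibrium price would be P* = 105.5, so the floor at 116 binds.
At P = 116: Qd = 46, Qs = 172.
Surplus = 172 − 46 = 126.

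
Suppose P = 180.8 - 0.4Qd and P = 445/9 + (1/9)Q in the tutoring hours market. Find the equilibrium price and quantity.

Set the two price expressions equal: 180.8 - 0.4Q = 445/9 + (1/9)Q.
5911/45 = (23/45)Q, so Q* = 257.
P* = 180.8 − (0.4)(257) = 78.

P* = 78, Q* = 257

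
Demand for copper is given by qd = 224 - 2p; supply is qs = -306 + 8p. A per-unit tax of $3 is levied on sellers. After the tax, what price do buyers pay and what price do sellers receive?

Buyers pay $55.4, sellers receive $52.4

Pre-tax equilibrium: p* = 53, q* = 118.
Tax on sellers shifts supply to qs = -306 + 8(p − 3) = -330 + 8p.
224 - 2p = -330 + 8p gives buyer price pb = 55.4; sellers receive ps = 55.4 − 3 = 52.4.
New quantity: q = 224 − 2(55.4) = 113.2.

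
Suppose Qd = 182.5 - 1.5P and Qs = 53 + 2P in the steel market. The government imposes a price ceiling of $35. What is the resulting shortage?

Shortage = 7

Equilibrium price would be P* = 37, so the ceiling at 35 binds.
At P = 35: Qd = 182.5 − 1.5(35) = 130, Qs = 53 + 2(35) = 123.
Shortage = 130 − 123 = 7.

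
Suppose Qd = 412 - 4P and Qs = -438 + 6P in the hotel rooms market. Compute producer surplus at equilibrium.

Producer surplus = 432

Equilibrium: 412 - 4P = -438 + 6P gives P* = 85, Q* = 72.
Supply starts at P = 73 (where Qs = 0).
PS = ½(85 − 73)(72) = 432.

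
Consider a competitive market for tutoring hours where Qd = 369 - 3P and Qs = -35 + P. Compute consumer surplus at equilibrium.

Consumer surplus = 726

Equilibrium: 369 - 3P = -35 + P gives P* = 101, Q* = 66.
Demand choke price (Qd = 0): P = 123.
CS = ½(123 − 101)(66) = 726.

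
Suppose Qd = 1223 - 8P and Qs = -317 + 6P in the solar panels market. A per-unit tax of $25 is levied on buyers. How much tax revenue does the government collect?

Tax revenue = 45025/7

Pre-tax equilibrium: P* = 110, Q* = 343.
Tax on buyers shifts demand to Qd = 1223 − 8(P + 25) = 1023 - 8P.
1023 - 8P = -317 + 6P gives seller price Ps = 670/7; buyers pay Pb = 670/7 + 25 = 845/7.
New quantity: Q = 1223 − 8(845/7) = 1801/7.
Revenue = 25 × 1801/7 = 45025/7.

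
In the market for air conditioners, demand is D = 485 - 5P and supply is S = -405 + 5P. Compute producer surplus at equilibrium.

Producer surplus = 160

Equilibrium: 485 - 5P = -405 + 5P gives P* = 89, Q* = 40.
Supply starts at P = 81 (where S = 0).
PS = ½(89 − 81)(40) = 160.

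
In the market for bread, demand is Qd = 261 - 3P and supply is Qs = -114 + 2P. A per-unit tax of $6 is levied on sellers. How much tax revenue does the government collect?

Pre-tax equilibrium: P* = 75, Q* = 36.
Tax on sellers shifts supply to Qs = -114 + 2(P − 6) = -126 + 2P.
261 - 3P = -126 + 2P gives buyer price Pb = 77.4; sellers receive Ps = 77.4 − 6 = 71.4.
New quantity: Q = 261 − 3(77.4) = 28.8.
Revenue = 6 × 28.8 = 172.8.

Tax revenue = 172.8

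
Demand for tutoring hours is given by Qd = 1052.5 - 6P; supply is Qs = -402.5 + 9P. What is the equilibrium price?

Set Qd = Qs: 1052.5 - 6P = -402.5 + 9P.
1455 = 15P, so P* = 97.
Q* = 1052.5 − 6(97) = 470.5.

P* = 97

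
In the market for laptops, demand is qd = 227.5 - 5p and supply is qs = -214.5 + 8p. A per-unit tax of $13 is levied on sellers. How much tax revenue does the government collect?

Pre-tax equilibrium: p* = 34, q* = 57.5.
Tax on sellers shifts supply to qs = -214.5 + 8(p − 13) = -318.5 + 8p.
227.5 - 5p = -318.5 + 8p gives buyer price pb = 42; sellers receive ps = 42 − 13 = 29.
New quantity: q = 227.5 − 5(42) = 17.5.
Revenue = 13 × 17.5 = 227.5.

Tax revenue = 227.5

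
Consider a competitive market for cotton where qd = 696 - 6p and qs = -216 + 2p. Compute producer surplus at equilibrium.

Producer surplus = 36

Equilibrium: 696 - 6p = -216 + 2p gives p* = 114, q* = 12.
Supply starts at p = 108 (where qs = 0).
PS = ½(114 − 108)(12) = 36.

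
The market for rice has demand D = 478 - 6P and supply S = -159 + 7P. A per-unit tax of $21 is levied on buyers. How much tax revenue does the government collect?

Tax revenue = 31710/13

Pre-tax equilibrium: P* = 49, Q* = 184.
Tax on buyers shifts demand to D = 478 − 6(P + 21) = 352 - 6P.
352 - 6P = -159 + 7P gives seller price Ps = 511/13; buyers pay Pb = 511/13 + 21 = 784/13.
New quantity: Q = 478 − 6(784/13) = 1510/13.
Revenue = 21 × 1510/13 = 31710/13.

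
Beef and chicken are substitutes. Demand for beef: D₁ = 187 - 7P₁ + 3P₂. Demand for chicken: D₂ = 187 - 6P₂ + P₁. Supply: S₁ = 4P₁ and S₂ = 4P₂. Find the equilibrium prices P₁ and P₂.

P₁ = 2431/107, P₂ = 2244/107

Market 1: 187 - 7P₁ + 3P₂ = 4P₁ → 11P₁ - 3P₂ = 187.
Market 2: 10P₂ - P₁ = 187.
Eliminating P₂: 10×(1) + 3×(2) gives 107P₁ = 2431, so P₁ = 2431/107.
Back-substitute into (2): P₂ = (187 + 1×2431/107) / 10 = 2244/107.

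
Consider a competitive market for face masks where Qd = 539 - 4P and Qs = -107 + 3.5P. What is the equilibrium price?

P* = 1292/15

Set Qd = Qs: 539 - 4P = -107 + 3.5P.
646 = 7.5P, so P* = 1292/15.
Q* = 539 − 4(1292/15) = 2917/15.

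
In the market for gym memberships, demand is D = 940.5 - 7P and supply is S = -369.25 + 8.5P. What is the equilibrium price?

P* = 84.5

Set D = S: 940.5 - 7P = -369.25 + 8.5P.
1309.75 = 15.5P, so P* = 84.5.
Q* = 940.5 − 7(84.5) = 349.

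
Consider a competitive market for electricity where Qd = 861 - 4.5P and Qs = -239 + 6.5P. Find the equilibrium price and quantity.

Set Qd = Qs: 861 - 4.5P = -239 + 6.5P.
1100 = 11P, so P* = 100.
Q* = 861 − 4.5(100) = 411.

P* = 100, Q* = 411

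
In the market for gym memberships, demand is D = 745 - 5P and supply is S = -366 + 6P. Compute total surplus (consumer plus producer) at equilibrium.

Equilibrium: 745 - 5P = -366 + 6P gives P* = 101, Q* = 240.
Demand choke price: P = 149; supply starts at P = 61.
CS = ½(149 − 101)(240) = 5760; PS = ½(101 − 61)(240) = 4800.

Total surplus = 10560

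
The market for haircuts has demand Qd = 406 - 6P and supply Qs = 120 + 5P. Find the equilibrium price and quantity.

Set Qd = Qs: 406 - 6P = 120 + 5P.
286 = 11P, so P* = 26.
Q* = 406 − 6(26) = 250.

P* = 26, Q* = 250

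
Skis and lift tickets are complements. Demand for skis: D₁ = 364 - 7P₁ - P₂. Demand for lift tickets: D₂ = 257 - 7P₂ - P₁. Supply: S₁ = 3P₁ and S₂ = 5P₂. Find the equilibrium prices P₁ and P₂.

Market 1: 364 - 7P₁ - P₂ = 3P₁ → 10P₁ + P₂ = 364.
Market 2: 12P₂ + P₁ = 257.
Eliminating P₂: 12×(1) − 1×(2) gives 119P₁ = 4111, so P₁ = 4111/119.
Back-substitute into (2): P₂ = (257 − 1×4111/119) / 12 = 2206/119.

P₁ = 4111/119, P₂ = 2206/119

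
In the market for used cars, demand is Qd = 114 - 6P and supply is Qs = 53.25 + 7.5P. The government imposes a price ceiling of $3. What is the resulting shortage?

Equilibrium price would be P* = 4.5, so the ceiling at 3 binds.
At P = 3: Qd = 114 − 6(3) = 96, Qs = 53.25 + 7.5(3) = 75.75.
Shortage = 96 − 75.75 = 20.25.

Shortage = 20.25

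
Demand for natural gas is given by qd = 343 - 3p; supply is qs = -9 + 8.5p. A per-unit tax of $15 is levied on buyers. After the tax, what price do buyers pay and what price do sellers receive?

Buyers pay 959/23, sellers receive 614/23

Pre-tax equilibrium: p* = 704/23, q* = 5777/23.
Tax on buyers shifts demand to qd = 343 − 3(p + 15) = 298 - 3p.
298 - 3p = -9 + 8.5p gives seller price ps = 614/23; buyers pay pb = 614/23 + 15 = 959/23.
New quantity: q = 343 − 3(959/23) = 5012/23.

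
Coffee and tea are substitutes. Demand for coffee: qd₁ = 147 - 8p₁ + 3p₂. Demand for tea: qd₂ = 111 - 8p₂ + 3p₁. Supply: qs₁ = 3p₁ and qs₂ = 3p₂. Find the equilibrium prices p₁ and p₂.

p₁ = 975/56, p₂ = 831/56

Market 1: 147 - 8p₁ + 3p₂ = 3p₁ → 11p₁ - 3p₂ = 147.
Market 2: 11p₂ - 3p₁ = 111.
Eliminating p₂: 11×(1) + 3×(2) gives 112p₁ = 1950, so p₁ = 975/56.
Back-substitute into (2): p₂ = (111 + 3×975/56) / 11 = 831/56.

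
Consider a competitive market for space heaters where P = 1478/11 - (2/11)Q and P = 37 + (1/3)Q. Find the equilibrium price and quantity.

P* = 100, Q* = 189

Set the two price expressions equal: 1478/11 - (2/11)Q = 37 + (1/3)Q.
1071/11 = (17/33)Q, so Q* = 189.
P* = 1478/11 − (2/11)(189) = 100.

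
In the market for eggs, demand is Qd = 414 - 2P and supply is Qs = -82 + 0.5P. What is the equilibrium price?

P* = 198.4

Set Qd = Qs: 414 - 2P = -82 + 0.5P.
496 = 2.5P, so P* = 198.4.
Q* = 414 − 2(198.4) = 17.2.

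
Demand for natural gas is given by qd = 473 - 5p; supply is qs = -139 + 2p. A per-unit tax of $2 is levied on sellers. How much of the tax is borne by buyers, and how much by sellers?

Pre-tax equilibrium: p* = 612/7, q* = 251/7.
Tax on sellers shifts supply to qs = -139 + 2(p − 2) = -143 + 2p.
473 - 5p = -143 + 2p gives buyer price pb = 88; sellers receive ps = 88 − 2 = 86.
New quantity: q = 473 − 5(88) = 33.
Buyer burden = 88 − 612/7 = 4/7; seller burden = 612/7 − 86 = 10/7.

Buyers bear 4/7, sellers bear 10/7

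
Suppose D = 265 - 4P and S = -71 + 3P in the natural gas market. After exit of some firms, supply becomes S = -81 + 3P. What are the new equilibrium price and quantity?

Original equilibrium: P* = 48, Q* = 73.
New equilibrium: 265 - 4P = -81 + 3P, so 346 = 7P and P' = 346/7; Q' = 265 − 4(346/7) = 471/7.

P' = 346/7, Q' = 471/7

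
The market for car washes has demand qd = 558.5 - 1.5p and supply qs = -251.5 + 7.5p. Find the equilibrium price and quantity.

Set qd = qs: 558.5 - 1.5p = -251.5 + 7.5p.
810 = 9p, so p* = 90.
q* = 558.5 − 1.5(90) = 423.5.

p* = 90, q* = 423.5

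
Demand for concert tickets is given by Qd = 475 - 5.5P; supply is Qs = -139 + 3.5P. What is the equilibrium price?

P* = 614/9

Set Qd = Qs: 475 - 5.5P = -139 + 3.5P.
614 = 9P, so P* = 614/9.
Q* = 475 − 5.5(614/9) = 898/9.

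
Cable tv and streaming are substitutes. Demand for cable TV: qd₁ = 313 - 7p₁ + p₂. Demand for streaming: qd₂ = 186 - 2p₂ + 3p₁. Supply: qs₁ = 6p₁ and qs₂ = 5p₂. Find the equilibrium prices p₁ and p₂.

p₁ = 2377/88, p₂ = 3357/88

Market 1: 313 - 7p₁ + p₂ = 6p₁ → 13p₁ - p₂ = 313.
Market 2: 7p₂ - 3p₁ = 186.
Eliminating p₂: 7×(1) + 1×(2) gives 88p₁ = 2377, so p₁ = 2377/88.
Back-substitute into (2): p₂ = (186 + 3×2377/88) / 7 = 3357/88.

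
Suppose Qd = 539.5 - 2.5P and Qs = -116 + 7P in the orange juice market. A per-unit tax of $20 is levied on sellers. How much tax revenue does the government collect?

Tax revenue = 125460/19

Pre-tax equilibrium: P* = 69, Q* = 367.
Tax on sellers shifts supply to Qs = -116 + 7(P − 20) = -256 + 7P.
539.5 - 2.5P = -256 + 7P gives buyer price Pb = 1591/19; sellers receive Ps = 1591/19 − 20 = 1211/19.
New quantity: Q = 539.5 − 2.5(1591/19) = 6273/19.
Revenue = 20 × 6273/19 = 125460/19.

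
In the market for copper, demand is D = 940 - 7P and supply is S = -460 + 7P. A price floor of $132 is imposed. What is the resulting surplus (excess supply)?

Equilibrium price would be P* = 100, so the floor at 132 binds.
At P = 132: D = 16, S = 464.
Surplus = 464 − 16 = 448.

Surplus = 448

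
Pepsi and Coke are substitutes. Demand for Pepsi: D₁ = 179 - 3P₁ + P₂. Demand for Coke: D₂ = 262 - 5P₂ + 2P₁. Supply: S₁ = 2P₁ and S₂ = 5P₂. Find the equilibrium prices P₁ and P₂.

P₁ = 42.75, P₂ = 34.75

Market 1: 179 - 3P₁ + P₂ = 2P₁ → 5P₁ - P₂ = 179.
Market 2: 10P₂ - 2P₁ = 262.
Eliminating P₂: 10×(1) + 1×(2) gives 48P₁ = 2052, so P₁ = 42.75.
Back-substitute into (2): P₂ = (262 + 2×42.75) / 10 = 34.75.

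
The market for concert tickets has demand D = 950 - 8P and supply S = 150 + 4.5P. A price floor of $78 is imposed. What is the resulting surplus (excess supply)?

Surplus = 175

Equilibrium price would be P* = 64, so the floor at 78 binds.
At P = 78: D = 326, S = 501.
Surplus = 501 − 326 = 175.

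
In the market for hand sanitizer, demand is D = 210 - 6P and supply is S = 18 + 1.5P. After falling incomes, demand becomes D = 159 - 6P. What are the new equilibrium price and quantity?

P' = 18.8, Q' = 46.2

Original equilibrium: P* = 25.6, Q* = 56.4.
New equilibrium: 159 - 6P = 18 + 1.5P, so 141 = 7.5P and P' = 18.8; Q' = 159 − 6(18.8) = 46.2.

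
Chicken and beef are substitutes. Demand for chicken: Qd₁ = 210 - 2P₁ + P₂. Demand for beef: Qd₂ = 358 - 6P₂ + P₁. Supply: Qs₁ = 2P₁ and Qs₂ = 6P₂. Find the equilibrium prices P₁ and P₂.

P₁ = 2878/47, P₂ = 1642/47

Market 1: 210 - 2P₁ + P₂ = 2P₁ → 4P₁ - P₂ = 210.
Market 2: 12P₂ - P₁ = 358.
Eliminating P₂: 12×(1) + 1×(2) gives 47P₁ = 2878, so P₁ = 2878/47.
Back-substitute into (2): P₂ = (358 + 1×2878/47) / 12 = 1642/47.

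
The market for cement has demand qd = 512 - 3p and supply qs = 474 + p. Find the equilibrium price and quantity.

Set qd = qs: 512 - 3p = 474 + p.
38 = 4p, so p* = 9.5.
q* = 512 − 3(9.5) = 483.5.

p* = 9.5, q* = 483.5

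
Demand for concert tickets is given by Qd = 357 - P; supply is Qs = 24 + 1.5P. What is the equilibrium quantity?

Set Qd = Qs: 357 - P = 24 + 1.5P.
333 = 2.5P, so P* = 133.2.
Q* = 357 − 1(133.2) = 223.8.

Q* = 223.8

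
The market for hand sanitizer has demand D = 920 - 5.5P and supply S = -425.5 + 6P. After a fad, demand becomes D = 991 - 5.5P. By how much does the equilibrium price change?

Original equilibrium: P* = 117, Q* = 276.5.
New equilibrium: 991 - 5.5P = -425.5 + 6P, so 1416.5 = 11.5P and P' = 2833/23; Q' = 991 − 5.5(2833/23) = 14423/46.
Change in price: 2833/23 − 117 = 142/23.

ΔP = 142/23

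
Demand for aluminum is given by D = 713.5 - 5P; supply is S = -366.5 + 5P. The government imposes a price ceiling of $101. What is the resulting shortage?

Shortage = 70

Equilibrium price would be P* = 108, so the ceiling at 101 binds.
At P = 101: D = 713.5 − 5(101) = 208.5, S = -366.5 + 5(101) = 138.5.
Shortage = 208.5 − 138.5 = 70.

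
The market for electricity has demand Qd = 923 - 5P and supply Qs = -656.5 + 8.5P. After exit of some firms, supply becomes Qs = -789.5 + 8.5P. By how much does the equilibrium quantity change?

Original equilibrium: P* = 117, Q* = 338.
New equilibrium: 923 - 5P = -789.5 + 8.5P, so 1712.5 = 13.5P and P' = 3425/27; Q' = 923 − 5(3425/27) = 7796/27.
Change in quantity: 7796/27 − 338 = -1330/27.

ΔQ = -1330/27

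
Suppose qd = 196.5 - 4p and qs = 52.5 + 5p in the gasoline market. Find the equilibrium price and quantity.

Set qd = qs: 196.5 - 4p = 52.5 + 5p.
144 = 9p, so p* = 16.
q* = 196.5 − 4(16) = 132.5.

p* = 16, q* = 132.5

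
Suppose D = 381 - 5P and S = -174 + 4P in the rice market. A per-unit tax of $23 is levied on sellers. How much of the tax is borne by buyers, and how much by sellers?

Pre-tax equilibrium: P* = 185/3, Q* = 218/3.
Tax on sellers shifts supply to S = -174 + 4(P − 23) = -266 + 4P.
381 - 5P = -266 + 4P gives buyer price Pb = 647/9; sellers receive Ps = 647/9 − 23 = 440/9.
New quantity: Q = 381 − 5(647/9) = 194/9.
Buyer burden = 647/9 − 185/3 = 92/9; seller burden = 185/3 − 440/9 = 115/9.

Buyers bear 92/9, sellers bear 115/9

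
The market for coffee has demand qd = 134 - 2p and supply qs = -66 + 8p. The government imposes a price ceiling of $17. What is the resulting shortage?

Shortage = 30

Equilibrium price would be p* = 20, so the ceiling at 17 binds.
At p = 17: qd = 134 − 2(17) = 100, qs = -66 + 8(17) = 70.
Shortage = 100 − 70 = 30.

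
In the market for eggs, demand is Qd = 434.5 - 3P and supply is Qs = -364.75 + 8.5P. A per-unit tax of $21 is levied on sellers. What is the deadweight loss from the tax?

Pre-tax equilibrium: P* = 69.5, Q* = 226.
Tax on sellers shifts supply to Qs = -364.75 + 8.5(P − 21) = -543.25 + 8.5P.
434.5 - 3P = -543.25 + 8.5P gives buyer price Pb = 3911/46; sellers receive Ps = 3911/46 − 21 = 2945/46.
New quantity: Q = 434.5 − 3(3911/46) = 4127/23.
DWL = ½ × 21 × (226 − 4127/23) = 22491/46.

Deadweight loss = 22491/46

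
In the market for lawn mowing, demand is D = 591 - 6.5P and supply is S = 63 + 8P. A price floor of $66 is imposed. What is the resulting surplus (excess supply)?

Surplus = 429

Equilibrium price would be P* = 1056/29, so the floor at 66 binds.
At P = 66: D = 162, S = 591.
Surplus = 591 − 162 = 429.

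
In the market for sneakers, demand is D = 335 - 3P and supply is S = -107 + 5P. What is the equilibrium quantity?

Q* = 169.25

Set D = S: 335 - 3P = -107 + 5P.
442 = 8P, so P* = 55.25.
Q* = 335 − 3(55.25) = 169.25.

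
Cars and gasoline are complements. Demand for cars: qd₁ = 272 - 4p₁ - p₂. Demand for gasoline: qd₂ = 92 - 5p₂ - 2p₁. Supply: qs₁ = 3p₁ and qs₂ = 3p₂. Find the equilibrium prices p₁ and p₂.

Market 1: 272 - 4p₁ - p₂ = 3p₁ → 7p₁ + p₂ = 272.
Market 2: 8p₂ + 2p₁ = 92.
Eliminating p₂: 8×(1) − 1×(2) gives 54p₁ = 2084, so p₁ = 1042/27.
Back-substitute into (2): p₂ = (92 − 2×1042/27) / 8 = 50/27.

p₁ = 1042/27, p₂ = 50/27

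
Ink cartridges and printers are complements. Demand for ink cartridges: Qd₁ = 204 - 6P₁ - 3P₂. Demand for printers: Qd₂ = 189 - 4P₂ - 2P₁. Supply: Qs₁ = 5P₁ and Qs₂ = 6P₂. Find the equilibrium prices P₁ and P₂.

P₁ = 1473/104, P₂ = 1671/104

Market 1: 204 - 6P₁ - 3P₂ = 5P₁ → 11P₁ + 3P₂ = 204.
Market 2: 10P₂ + 2P₁ = 189.
Eliminating P₂: 10×(1) − 3×(2) gives 104P₁ = 1473, so P₁ = 1473/104.
Back-substitute into (2): P₂ = (189 − 2×1473/104) / 10 = 1671/104.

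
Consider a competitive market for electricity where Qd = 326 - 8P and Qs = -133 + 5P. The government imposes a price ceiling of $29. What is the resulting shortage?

Equilibrium price would be P* = 459/13, so the ceiling at 29 binds.
At P = 29: Qd = 326 − 8(29) = 94, Qs = -133 + 5(29) = 12.
Shortage = 94 − 12 = 82.

Shortage = 82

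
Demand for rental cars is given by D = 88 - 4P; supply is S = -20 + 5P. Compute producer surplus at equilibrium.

Equilibrium: 88 - 4P = -20 + 5P gives P* = 12, Q* = 40.
Supply starts at P = 4 (where S = 0).
PS = ½(12 − 4)(40) = 160.

Producer surplus = 160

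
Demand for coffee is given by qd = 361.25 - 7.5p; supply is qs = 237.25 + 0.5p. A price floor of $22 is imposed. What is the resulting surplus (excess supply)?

Equilibrium price would be p* = 15.5, so the floor at 22 binds.
At p = 22: qd = 196.25, qs = 248.25.
Surplus = 248.25 − 196.25 = 52.

Surplus = 52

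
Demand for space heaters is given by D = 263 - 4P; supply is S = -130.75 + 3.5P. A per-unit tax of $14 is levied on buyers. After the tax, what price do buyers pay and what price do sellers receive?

Pre-tax equilibrium: P* = 52.5, Q* = 53.
Tax on buyers shifts demand to D = 263 − 4(P + 14) = 207 - 4P.
207 - 4P = -130.75 + 3.5P gives seller price Ps = 1351/30; buyers pay Pb = 1351/30 + 14 = 1771/30.
New quantity: Q = 263 − 4(1771/30) = 403/15.

Buyers pay 1771/30, sellers receive 1351/30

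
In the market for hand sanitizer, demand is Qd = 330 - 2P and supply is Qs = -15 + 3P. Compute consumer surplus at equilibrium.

Consumer surplus = 9216

Equilibrium: 330 - 2P = -15 + 3P gives P* = 69, Q* = 192.
Demand choke price (Qd = 0): P = 165.
CS = ½(165 − 69)(192) = 9216.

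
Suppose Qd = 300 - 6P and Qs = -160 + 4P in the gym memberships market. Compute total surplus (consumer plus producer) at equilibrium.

Total surplus = 120

Equilibrium: 300 - 6P = -160 + 4P gives P* = 46, Q* = 24.
Demand choke price: P = 50; supply starts at P = 40.
CS = ½(50 − 46)(24) = 48; PS = ½(46 − 40)(24) = 72.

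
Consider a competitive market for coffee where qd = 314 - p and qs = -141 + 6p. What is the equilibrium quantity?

Set qd = qs: 314 - p = -141 + 6p.
455 = 7p, so p* = 65.
q* = 314 − 1(65) = 249.

q* = 249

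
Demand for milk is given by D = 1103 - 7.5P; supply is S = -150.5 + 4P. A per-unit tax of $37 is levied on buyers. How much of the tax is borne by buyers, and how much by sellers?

Pre-tax equilibrium: P* = 109, Q* = 285.5.
Tax on buyers shifts demand to D = 1103 − 7.5(P + 37) = 825.5 - 7.5P.
825.5 - 7.5P = -150.5 + 4P gives seller price Ps = 1952/23; buyers pay Pb = 1952/23 + 37 = 2803/23.
New quantity: Q = 1103 − 7.5(2803/23) = 8693/46.
Buyer burden = 2803/23 − 109 = 296/23; seller burden = 109 − 1952/23 = 555/23.

Buyers bear 296/23, sellers bear 555/23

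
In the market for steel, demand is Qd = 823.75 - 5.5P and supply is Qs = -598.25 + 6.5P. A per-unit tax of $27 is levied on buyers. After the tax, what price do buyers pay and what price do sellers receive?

Pre-tax equilibrium: P* = 118.5, Q* = 172.
Tax on buyers shifts demand to Qd = 823.75 − 5.5(P + 27) = 675.25 - 5.5P.
675.25 - 5.5P = -598.25 + 6.5P gives seller price Ps = 106.125; buyers pay Pb = 106.125 + 27 = 133.125.
New quantity: Q = 823.75 − 5.5(133.125) = 91.5625.

Buyers pay $133.125, sellers receive $106.125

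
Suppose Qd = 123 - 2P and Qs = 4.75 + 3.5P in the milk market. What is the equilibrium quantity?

Set Qd = Qs: 123 - 2P = 4.75 + 3.5P.
118.25 = 5.5P, so P* = 21.5.
Q* = 123 − 2(21.5) = 80.

Q* = 80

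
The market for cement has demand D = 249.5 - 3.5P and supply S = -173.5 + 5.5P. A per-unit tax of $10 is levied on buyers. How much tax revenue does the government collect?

Pre-tax equilibrium: P* = 47, Q* = 85.
Tax on buyers shifts demand to D = 249.5 − 3.5(P + 10) = 214.5 - 3.5P.
214.5 - 3.5P = -173.5 + 5.5P gives seller price Ps = 388/9; buyers pay Pb = 388/9 + 10 = 478/9.
New quantity: Q = 249.5 − 3.5(478/9) = 1145/18.
Revenue = 10 × 1145/18 = 5725/9.

Tax revenue = 5725/9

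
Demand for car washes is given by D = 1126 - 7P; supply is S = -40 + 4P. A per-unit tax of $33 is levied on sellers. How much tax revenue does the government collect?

Tax revenue = 9900

Pre-tax equilibrium: P* = 106, Q* = 384.
Tax on sellers shifts supply to S = -40 + 4(P − 33) = -172 + 4P.
1126 - 7P = -172 + 4P gives buyer price Pb = 118; sellers receive Ps = 118 − 33 = 85.
New quantity: Q = 1126 − 7(118) = 300.
Revenue = 33 × 300 = 9900.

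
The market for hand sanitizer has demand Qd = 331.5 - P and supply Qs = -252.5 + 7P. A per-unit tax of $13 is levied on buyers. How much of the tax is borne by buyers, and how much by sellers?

Buyers bear $11.375, sellers bear $1.625

Pre-tax equilibrium: P* = 73, Q* = 258.5.
Tax on buyers shifts demand to Qd = 331.5 − 1(P + 13) = 318.5 - P.
318.5 - P = -252.5 + 7P gives seller price Ps = 71.375; buyers pay Pb = 71.375 + 13 = 84.375.
New quantity: Q = 331.5 − 1(84.375) = 247.125.
Buyer burden = 84.375 − 73 = 11.375; seller burden = 73 − 71.375 = 1.625.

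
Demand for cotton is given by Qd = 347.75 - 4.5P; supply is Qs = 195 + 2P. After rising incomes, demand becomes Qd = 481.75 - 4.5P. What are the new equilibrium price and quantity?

Original equilibrium: P* = 23.5, Q* = 242.
New equilibrium: 481.75 - 4.5P = 195 + 2P, so 286.75 = 6.5P and P' = 1147/26; Q' = 481.75 − 4.5(1147/26) = 3682/13.

P' = 1147/26, Q' = 3682/13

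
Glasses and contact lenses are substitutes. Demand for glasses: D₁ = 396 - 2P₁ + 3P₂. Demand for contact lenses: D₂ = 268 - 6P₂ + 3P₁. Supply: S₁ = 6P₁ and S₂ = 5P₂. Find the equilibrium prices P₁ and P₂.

P₁ = 5160/79, P₂ = 3332/79

Market 1: 396 - 2P₁ + 3P₂ = 6P₁ → 8P₁ - 3P₂ = 396.
Market 2: 11P₂ - 3P₁ = 268.
Eliminating P₂: 11×(1) + 3×(2) gives 79P₁ = 5160, so P₁ = 5160/79.
Back-substitute into (2): P₂ = (268 + 3×5160/79) / 11 = 3332/79.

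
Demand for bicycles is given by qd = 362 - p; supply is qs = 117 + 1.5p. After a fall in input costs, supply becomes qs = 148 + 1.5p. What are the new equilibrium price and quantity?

p' = 85.6, q' = 276.4

Original equilibrium: p* = 98, q* = 264.
New equilibrium: 362 - p = 148 + 1.5p, so 214 = 2.5p and p' = 85.6; q' = 362 − 1(85.6) = 276.4.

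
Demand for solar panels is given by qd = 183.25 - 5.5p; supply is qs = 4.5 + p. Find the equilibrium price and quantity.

Set qd = qs: 183.25 - 5.5p = 4.5 + p.
178.75 = 6.5p, so p* = 27.5.
q* = 183.25 − 5.5(27.5) = 32.

p* = 27.5, q* = 32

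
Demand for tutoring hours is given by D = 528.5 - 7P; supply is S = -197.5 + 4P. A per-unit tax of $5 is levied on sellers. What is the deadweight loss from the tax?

Deadweight loss = 350/11

Pre-tax equilibrium: P* = 66, Q* = 66.5.
Tax on sellers shifts supply to S = -197.5 + 4(P − 5) = -217.5 + 4P.
528.5 - 7P = -217.5 + 4P gives buyer price Pb = 746/11; sellers receive Ps = 746/11 − 5 = 691/11.
New quantity: Q = 528.5 − 7(746/11) = 1183/22.
DWL = ½ × 5 × (66.5 − 1183/22) = 350/11.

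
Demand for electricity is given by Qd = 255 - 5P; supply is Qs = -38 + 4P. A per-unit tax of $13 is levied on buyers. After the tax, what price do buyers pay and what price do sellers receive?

Pre-tax equilibrium: P* = 293/9, Q* = 830/9.
Tax on buyers shifts demand to Qd = 255 − 5(P + 13) = 190 - 5P.
190 - 5P = -38 + 4P gives seller price Ps = 76/3; buyers pay Pb = 76/3 + 13 = 115/3.
New quantity: Q = 255 − 5(115/3) = 190/3.

Buyers pay 115/3, sellers receive 76/3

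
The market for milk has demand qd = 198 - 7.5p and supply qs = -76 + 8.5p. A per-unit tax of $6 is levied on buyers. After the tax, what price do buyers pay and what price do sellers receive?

Pre-tax equilibrium: p* = 17.125, q* = 69.5625.
Tax on buyers shifts demand to qd = 198 − 7.5(p + 6) = 153 - 7.5p.
153 - 7.5p = -76 + 8.5p gives seller price ps = 14.3125; buyers pay pb = 14.3125 + 6 = 20.3125.
New quantity: q = 198 − 7.5(20.3125) = 45.65625.

Buyers pay $20.3125, sellers receive $14.3125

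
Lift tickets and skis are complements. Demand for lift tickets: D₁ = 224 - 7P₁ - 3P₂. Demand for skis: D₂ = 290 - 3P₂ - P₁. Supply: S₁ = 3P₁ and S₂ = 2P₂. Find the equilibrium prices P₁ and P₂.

P₁ = 250/47, P₂ = 2676/47

Market 1: 224 - 7P₁ - 3P₂ = 3P₁ → 10P₁ + 3P₂ = 224.
Market 2: 5P₂ + P₁ = 290.
Eliminating P₂: 5×(1) − 3×(2) gives 47P₁ = 250, so P₁ = 250/47.
Back-substitute into (2): P₂ = (290 − 1×250/47) / 5 = 2676/47.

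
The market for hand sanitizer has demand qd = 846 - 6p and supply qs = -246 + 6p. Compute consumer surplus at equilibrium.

Equilibrium: 846 - 6p = -246 + 6p gives p* = 91, q* = 300.
Demand choke price (qd = 0): p = 141.
CS = ½(141 − 91)(300) = 7500.

Consumer surplus = 7500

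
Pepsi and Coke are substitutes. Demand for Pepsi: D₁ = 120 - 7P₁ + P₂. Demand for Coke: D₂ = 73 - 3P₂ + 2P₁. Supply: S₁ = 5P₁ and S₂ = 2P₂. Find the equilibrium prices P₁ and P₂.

Market 1: 120 - 7P₁ + P₂ = 5P₁ → 12P₁ - P₂ = 120.
Market 2: 5P₂ - 2P₁ = 73.
Eliminating P₂: 5×(1) + 1×(2) gives 58P₁ = 673, so P₁ = 673/58.
Back-substitute into (2): P₂ = (73 + 2×673/58) / 5 = 558/29.

P₁ = 673/58, P₂ = 558/29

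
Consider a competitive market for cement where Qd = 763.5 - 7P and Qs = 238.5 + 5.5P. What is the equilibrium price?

Set Qd = Qs: 763.5 - 7P = 238.5 + 5.5P.
525 = 12.5P, so P* = 42.
Q* = 763.5 − 7(42) = 469.5.

P* = 42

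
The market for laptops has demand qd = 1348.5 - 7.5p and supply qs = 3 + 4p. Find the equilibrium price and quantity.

Set qd = qs: 1348.5 - 7.5p = 3 + 4p.
1345.5 = 11.5p, so p* = 117.
q* = 1348.5 − 7.5(117) = 471.

p* = 117, q* = 471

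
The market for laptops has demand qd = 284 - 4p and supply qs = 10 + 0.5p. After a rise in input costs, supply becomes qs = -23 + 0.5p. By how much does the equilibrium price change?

Original equilibrium: p* = 548/9, q* = 364/9.
New equilibrium: 284 - 4p = -23 + 0.5p, so 307 = 4.5p and p' = 614/9; q' = 284 − 4(614/9) = 100/9.
Change in price: 614/9 − 548/9 = 22/3.

Δp = 22/3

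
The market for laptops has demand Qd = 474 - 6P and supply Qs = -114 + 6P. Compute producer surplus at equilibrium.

Producer surplus = 2700

Equilibrium: 474 - 6P = -114 + 6P gives P* = 49, Q* = 180.
Supply starts at P = 19 (where Qs = 0).
PS = ½(49 − 19)(180) = 2700.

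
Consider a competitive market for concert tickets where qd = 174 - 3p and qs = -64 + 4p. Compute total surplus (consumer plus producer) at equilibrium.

Equilibrium: 174 - 3p = -64 + 4p gives p* = 34, q* = 72.
Demand choke price: p = 58; supply starts at p = 16.
CS = ½(58 − 34)(72) = 864; PS = ½(34 − 16)(72) = 648.

Total surplus = 1512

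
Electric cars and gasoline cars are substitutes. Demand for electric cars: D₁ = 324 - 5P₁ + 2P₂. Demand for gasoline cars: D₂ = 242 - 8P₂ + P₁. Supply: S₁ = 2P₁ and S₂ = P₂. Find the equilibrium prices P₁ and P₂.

Market 1: 324 - 5P₁ + 2P₂ = 2P₁ → 7P₁ - 2P₂ = 324.
Market 2: 9P₂ - P₁ = 242.
Eliminating P₂: 9×(1) + 2×(2) gives 61P₁ = 3400, so P₁ = 3400/61.
Back-substitute into (2): P₂ = (242 + 1×3400/61) / 9 = 2018/61.

P₁ = 3400/61, P₂ = 2018/61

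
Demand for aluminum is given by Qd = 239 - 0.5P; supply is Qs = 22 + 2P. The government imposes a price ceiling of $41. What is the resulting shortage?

Equilibrium price would be P* = 86.8, so the ceiling at 41 binds.
At P = 41: Qd = 239 − 0.5(41) = 218.5, Qs = 22 + 2(41) = 104.
Shortage = 218.5 − 104 = 114.5.

Shortage = 114.5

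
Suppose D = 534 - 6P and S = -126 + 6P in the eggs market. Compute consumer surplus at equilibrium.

Consumer surplus = 3468

Equilibrium: 534 - 6P = -126 + 6P gives P* = 55, Q* = 204.
Demand choke price (D = 0): P = 89.
CS = ½(89 − 55)(204) = 3468.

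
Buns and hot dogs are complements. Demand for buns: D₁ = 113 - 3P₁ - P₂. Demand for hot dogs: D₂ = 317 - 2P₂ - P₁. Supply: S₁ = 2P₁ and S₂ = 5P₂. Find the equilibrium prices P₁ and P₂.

Market 1: 113 - 3P₁ - P₂ = 2P₁ → 5P₁ + P₂ = 113.
Market 2: 7P₂ + P₁ = 317.
Eliminating P₂: 7×(1) − 1×(2) gives 34P₁ = 474, so P₁ = 237/17.
Back-substitute into (2): P₂ = (317 − 1×237/17) / 7 = 736/17.

P₁ = 237/17, P₂ = 736/17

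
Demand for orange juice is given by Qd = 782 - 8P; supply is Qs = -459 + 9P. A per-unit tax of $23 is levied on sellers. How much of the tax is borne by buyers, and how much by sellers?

Buyers bear 207/17, sellers bear 184/17

Pre-tax equilibrium: P* = 73, Q* = 198.
Tax on sellers shifts supply to Qs = -459 + 9(P − 23) = -666 + 9P.
782 - 8P = -666 + 9P gives buyer price Pb = 1448/17; sellers receive Ps = 1448/17 − 23 = 1057/17.
New quantity: Q = 782 − 8(1448/17) = 1710/17.
Buyer burden = 1448/17 − 73 = 207/17; seller burden = 73 − 1057/17 = 184/17.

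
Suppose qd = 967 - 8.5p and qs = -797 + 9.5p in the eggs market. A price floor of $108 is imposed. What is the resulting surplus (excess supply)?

Surplus = 180

Equilibrium price would be p* = 98, so the floor at 108 binds.
At p = 108: qd = 49, qs = 229.
Surplus = 229 − 49 = 180.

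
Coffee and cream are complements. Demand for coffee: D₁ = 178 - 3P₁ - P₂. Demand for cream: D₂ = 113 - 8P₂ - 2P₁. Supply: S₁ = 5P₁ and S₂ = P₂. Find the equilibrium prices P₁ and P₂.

Market 1: 178 - 3P₁ - P₂ = 5P₁ → 8P₁ + P₂ = 178.
Market 2: 9P₂ + 2P₁ = 113.
Eliminating P₂: 9×(1) − 1×(2) gives 70P₁ = 1489, so P₁ = 1489/70.
Back-substitute into (2): P₂ = (113 − 2×1489/70) / 9 = 274/35.

P₁ = 1489/70, P₂ = 274/35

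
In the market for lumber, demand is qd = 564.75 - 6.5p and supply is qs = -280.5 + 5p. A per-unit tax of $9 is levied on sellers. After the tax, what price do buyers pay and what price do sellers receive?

Pre-tax equilibrium: p* = 73.5, q* = 87.
Tax on sellers shifts supply to qs = -280.5 + 5(p − 9) = -325.5 + 5p.
564.75 - 6.5p = -325.5 + 5p gives buyer price pb = 3561/46; sellers receive ps = 3561/46 − 9 = 3147/46.
New quantity: q = 564.75 − 6.5(3561/46) = 1416/23.

Buyers pay 3561/46, sellers receive 3147/46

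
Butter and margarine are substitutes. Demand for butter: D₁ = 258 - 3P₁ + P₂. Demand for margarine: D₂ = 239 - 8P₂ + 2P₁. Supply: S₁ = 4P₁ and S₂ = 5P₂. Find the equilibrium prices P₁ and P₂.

Market 1: 258 - 3P₁ + P₂ = 4P₁ → 7P₁ - P₂ = 258.
Market 2: 13P₂ - 2P₁ = 239.
Eliminating P₂: 13×(1) + 1×(2) gives 89P₁ = 3593, so P₁ = 3593/89.
Back-substitute into (2): P₂ = (239 + 2×3593/89) / 13 = 2189/89.

P₁ = 3593/89, P₂ = 2189/89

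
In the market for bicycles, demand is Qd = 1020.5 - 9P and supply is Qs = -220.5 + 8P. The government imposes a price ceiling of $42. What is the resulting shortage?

Equilibrium price would be P* = 73, so the ceiling at 42 binds.
At P = 42: Qd = 1020.5 − 9(42) = 642.5, Qs = -220.5 + 8(42) = 115.5.
Shortage = 642.5 − 115.5 = 527.

Shortage = 527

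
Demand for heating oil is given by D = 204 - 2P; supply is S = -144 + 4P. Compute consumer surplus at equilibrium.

Equilibrium: 204 - 2P = -144 + 4P gives P* = 58, Q* = 88.
Demand choke price (D = 0): P = 102.
CS = ½(102 − 58)(88) = 1936.

Consumer surplus = 1936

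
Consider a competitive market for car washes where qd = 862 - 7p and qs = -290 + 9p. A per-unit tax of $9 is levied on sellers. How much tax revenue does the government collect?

Pre-tax equilibrium: p* = 72, q* = 358.
Tax on sellers shifts supply to qs = -290 + 9(p − 9) = -371 + 9p.
862 - 7p = -371 + 9p gives buyer price pb = 77.0625; sellers receive ps = 77.0625 − 9 = 68.0625.
New quantity: q = 862 − 7(77.0625) = 322.5625.
Revenue = 9 × 322.5625 = 2903.0625.

Tax revenue = 2903.0625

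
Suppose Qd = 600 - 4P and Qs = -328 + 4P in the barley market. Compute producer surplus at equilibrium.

Producer surplus = 2312

Equilibrium: 600 - 4P = -328 + 4P gives P* = 116, Q* = 136.
Supply starts at P = 82 (where Qs = 0).
PS = ½(116 − 82)(136) = 2312.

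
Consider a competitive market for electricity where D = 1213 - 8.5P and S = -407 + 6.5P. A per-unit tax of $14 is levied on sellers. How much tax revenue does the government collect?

Tax revenue = 51121/15

Pre-tax equilibrium: P* = 108, Q* = 295.
Tax on sellers shifts supply to S = -407 + 6.5(P − 14) = -498 + 6.5P.
1213 - 8.5P = -498 + 6.5P gives buyer price Pb = 1711/15; sellers receive Ps = 1711/15 − 14 = 1501/15.
New quantity: Q = 1213 − 8.5(1711/15) = 7303/30.
Revenue = 14 × 7303/30 = 51121/15.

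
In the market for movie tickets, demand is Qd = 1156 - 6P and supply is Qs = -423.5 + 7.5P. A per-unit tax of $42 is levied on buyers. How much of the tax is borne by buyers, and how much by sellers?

Buyers bear 70/3, sellers bear 56/3

Pre-tax equilibrium: P* = 117, Q* = 454.
Tax on buyers shifts demand to Qd = 1156 − 6(P + 42) = 904 - 6P.
904 - 6P = -423.5 + 7.5P gives seller price Ps = 295/3; buyers pay Pb = 295/3 + 42 = 421/3.
New quantity: Q = 1156 − 6(421/3) = 314.
Buyer burden = 421/3 − 117 = 70/3; seller burden = 117 − 295/3 = 56/3.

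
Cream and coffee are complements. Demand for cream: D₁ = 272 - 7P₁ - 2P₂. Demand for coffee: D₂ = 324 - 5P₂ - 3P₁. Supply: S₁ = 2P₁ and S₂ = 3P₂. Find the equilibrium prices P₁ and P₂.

Market 1: 272 - 7P₁ - 2P₂ = 2P₁ → 9P₁ + 2P₂ = 272.
Market 2: 8P₂ + 3P₁ = 324.
Eliminating P₂: 8×(1) − 2×(2) gives 66P₁ = 1528, so P₁ = 764/33.
Back-substitute into (2): P₂ = (324 − 3×764/33) / 8 = 350/11.

P₁ = 764/33, P₂ = 350/11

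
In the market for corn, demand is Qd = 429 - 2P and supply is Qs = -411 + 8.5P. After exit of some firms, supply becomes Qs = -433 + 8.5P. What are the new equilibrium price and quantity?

P' = 1724/21, Q' = 5561/21

Original equilibrium: P* = 80, Q* = 269.
New equilibrium: 429 - 2P = -433 + 8.5P, so 862 = 10.5P and P' = 1724/21; Q' = 429 − 2(1724/21) = 5561/21.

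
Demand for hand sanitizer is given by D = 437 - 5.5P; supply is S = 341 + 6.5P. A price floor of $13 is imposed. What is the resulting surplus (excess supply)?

Equilibrium price would be P* = 8, so the floor at 13 binds.
At P = 13: D = 365.5, S = 425.5.
Surplus = 425.5 − 365.5 = 60.

Surplus = 60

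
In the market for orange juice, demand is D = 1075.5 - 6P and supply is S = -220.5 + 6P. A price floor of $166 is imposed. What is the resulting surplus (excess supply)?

Equilibrium price would be P* = 108, so the floor at 166 binds.
At P = 166: D = 79.5, S = 775.5.
Surplus = 775.5 − 79.5 = 696.

Surplus = 696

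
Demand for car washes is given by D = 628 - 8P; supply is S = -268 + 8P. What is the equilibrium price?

P* = 56

Set D = S: 628 - 8P = -268 + 8P.
896 = 16P, so P* = 56.
Q* = 628 − 8(56) = 180.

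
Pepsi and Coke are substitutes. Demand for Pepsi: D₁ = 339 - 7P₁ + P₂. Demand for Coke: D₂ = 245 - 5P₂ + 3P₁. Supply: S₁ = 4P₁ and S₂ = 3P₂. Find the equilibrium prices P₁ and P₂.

Market 1: 339 - 7P₁ + P₂ = 4P₁ → 11P₁ - P₂ = 339.
Market 2: 8P₂ - 3P₁ = 245.
Eliminating P₂: 8×(1) + 1×(2) gives 85P₁ = 2957, so P₁ = 2957/85.
Back-substitute into (2): P₂ = (245 + 3×2957/85) / 8 = 3712/85.

P₁ = 2957/85, P₂ = 3712/85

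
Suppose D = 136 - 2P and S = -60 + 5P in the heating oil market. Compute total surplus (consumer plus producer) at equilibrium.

Total surplus = 2240

Equilibrium: 136 - 2P = -60 + 5P gives P* = 28, Q* = 80.
Demand choke price: P = 68; supply starts at P = 12.
CS = ½(68 − 28)(80) = 1600; PS = ½(28 − 12)(80) = 640.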